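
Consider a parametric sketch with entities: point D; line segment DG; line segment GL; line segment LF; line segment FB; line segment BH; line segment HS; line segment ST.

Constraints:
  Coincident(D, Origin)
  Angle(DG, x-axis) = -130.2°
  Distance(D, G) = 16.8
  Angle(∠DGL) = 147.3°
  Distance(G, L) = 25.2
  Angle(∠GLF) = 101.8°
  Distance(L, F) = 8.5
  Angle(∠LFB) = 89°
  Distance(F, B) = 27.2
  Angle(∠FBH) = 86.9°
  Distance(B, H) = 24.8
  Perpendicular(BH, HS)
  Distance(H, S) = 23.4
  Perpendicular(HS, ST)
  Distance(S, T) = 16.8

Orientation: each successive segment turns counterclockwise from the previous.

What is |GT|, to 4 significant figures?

22.46

D is at the origin; DG runs at -130.2° with length 16.8, so G = (-10.84, -12.83). ∠DGL = 147.3° gives GL at -97.50° from the x-axis; with |GL| = 25.2, L = (-14.13, -37.82). ∠GLF = 101.8° gives LF at -19.30° from the x-axis; with |LF| = 8.5, F = (-6.111, -40.63). ∠LFB = 89.0° gives FB at 71.70° from the x-axis; with |FB| = 27.2, B = (2.430, -14.80). ∠FBH = 86.9° gives BH at 164.8° from the x-axis; with |BH| = 24.8, H = (-21.50, -8.299). The perpendicularity gives HS at right angles to BH, so HS runs at -105.2°; with |HS| = 23.4, S = (-27.64, -30.88). The perpendicularity gives ST at right angles to HS, so ST runs at -15.20°; with |ST| = 16.8, T = (-11.43, -35.29). Then |GT| = |T − G| = 22.46.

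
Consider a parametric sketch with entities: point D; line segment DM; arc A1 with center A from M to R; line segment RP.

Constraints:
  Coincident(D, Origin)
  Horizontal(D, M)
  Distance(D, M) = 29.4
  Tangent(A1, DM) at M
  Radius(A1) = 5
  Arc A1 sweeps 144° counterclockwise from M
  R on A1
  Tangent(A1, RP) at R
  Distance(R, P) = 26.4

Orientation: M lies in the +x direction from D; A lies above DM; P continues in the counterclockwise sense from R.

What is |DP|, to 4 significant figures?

26.91

On A1, M sits at bearing -90° from A; a 144° counterclockwise sweep puts R at bearing 54°, so R = A + 5.0·(cos 54°, sin 54°) = (32.34, 9.045). The tangent condition forces AR to be normal to RP, so RP runs along (−sin 54°, cos 54°); with |RP| = 26.4, P = (10.98, 24.56). Then |DP| = |P − D| = 26.91.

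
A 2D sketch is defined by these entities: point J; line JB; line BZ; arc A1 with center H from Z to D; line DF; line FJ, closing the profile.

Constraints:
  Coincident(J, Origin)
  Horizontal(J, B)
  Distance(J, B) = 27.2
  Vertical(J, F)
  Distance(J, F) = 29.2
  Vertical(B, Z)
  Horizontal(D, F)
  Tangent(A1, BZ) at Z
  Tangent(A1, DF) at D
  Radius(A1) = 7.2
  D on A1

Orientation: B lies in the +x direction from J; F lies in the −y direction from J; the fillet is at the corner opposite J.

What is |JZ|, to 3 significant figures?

35.0

J is at the origin; JB is horizontal with |JB| = 27.2 and B on the +x side, so B = (27.2, 0.00). JF is vertical with |JF| = 29.2 and F on the −y side, so F = (0.00, -29.2). The virtual corner opposite J is at (27.2, -29.2). The tangent condition forces HZ to be normal to BZ and A1 meets DF tangentially, so HD is at right angles to DF, with radius 7.2, so the center H sits 7.2 in from both sides at H = (20.0, -22.0). That places the tangent points at Z = (27.2, -22.0) on BZ and D = (20.0, -29.2) on DF. Then |JZ| = |Z − J| = 35.0.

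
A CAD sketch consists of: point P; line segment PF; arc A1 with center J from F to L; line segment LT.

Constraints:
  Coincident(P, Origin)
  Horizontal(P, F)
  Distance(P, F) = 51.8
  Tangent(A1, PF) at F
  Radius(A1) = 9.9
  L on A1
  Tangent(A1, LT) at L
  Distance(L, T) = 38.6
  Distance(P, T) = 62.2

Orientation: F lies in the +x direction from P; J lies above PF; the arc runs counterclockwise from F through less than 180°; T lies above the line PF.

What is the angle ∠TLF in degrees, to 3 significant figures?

119°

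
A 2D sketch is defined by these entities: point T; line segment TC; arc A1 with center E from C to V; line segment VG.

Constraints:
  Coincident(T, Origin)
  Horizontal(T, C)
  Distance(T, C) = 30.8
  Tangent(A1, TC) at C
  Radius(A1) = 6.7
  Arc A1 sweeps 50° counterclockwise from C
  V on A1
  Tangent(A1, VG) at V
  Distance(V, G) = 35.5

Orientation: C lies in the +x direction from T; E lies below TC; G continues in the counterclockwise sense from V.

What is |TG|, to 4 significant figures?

29.72

On A1, C sits at bearing 90° from E; a 50° counterclockwise sweep puts V at bearing 140°, so V = E + 6.7·(cos 140°, sin 140°) = (25.67, -2.393). Since A1 is tangent to VG there, EV ⟂ VG, so VG runs along (−sin 140°, cos 140°); with |VG| = 35.5, G = (2.849, -29.59). Then |TG| = |G − T| = 29.72.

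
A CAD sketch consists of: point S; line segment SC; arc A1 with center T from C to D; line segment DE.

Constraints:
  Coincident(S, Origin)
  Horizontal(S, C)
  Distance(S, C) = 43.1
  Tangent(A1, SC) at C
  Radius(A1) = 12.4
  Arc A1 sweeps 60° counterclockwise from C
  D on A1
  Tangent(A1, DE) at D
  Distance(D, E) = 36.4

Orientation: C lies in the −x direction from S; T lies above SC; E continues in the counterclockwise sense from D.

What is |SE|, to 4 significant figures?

40.29

S is at the origin; SC is horizontal with |SC| = 43.1 and C on the −x side, so C = (-43.10, 0.000). Since A1 is tangent to SC there, TC ⟂ SC, so T = C + (0, 12.4) = (-43.10, 12.40). On A1, C sits at bearing -90° from T; a 60° counterclockwise sweep puts D at bearing -30°, so D = T + 12.4·(cos -30°, sin -30°) = (-32.36, 6.200). Since A1 is tangent to DE there, TD ⟂ DE, so DE runs along (−sin -30°, cos -30°); with |DE| = 36.4, E = (-14.16, 37.72). Then |SE| = |E − S| = 40.29.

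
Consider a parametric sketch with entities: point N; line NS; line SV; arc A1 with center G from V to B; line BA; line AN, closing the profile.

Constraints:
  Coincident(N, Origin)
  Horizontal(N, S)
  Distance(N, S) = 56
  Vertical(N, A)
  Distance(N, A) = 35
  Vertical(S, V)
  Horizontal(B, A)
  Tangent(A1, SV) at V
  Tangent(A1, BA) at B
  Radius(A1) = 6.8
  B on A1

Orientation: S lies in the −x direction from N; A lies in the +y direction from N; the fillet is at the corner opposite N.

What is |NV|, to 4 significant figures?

62.70

The virtual corner opposite N is at (-56.00, 35.00). Since A1 is tangent to SV there, GV ⟂ SV and A1 meets BA tangentially, so GB is at right angles to BA, with radius 6.8, so the center G sits 6.8 in from both sides at G = (-49.20, 28.20). That places the tangent points at V = (-56.00, 28.20) on SV and B = (-49.20, 35.00) on BA. Then |NV| = |V − N| = 62.70.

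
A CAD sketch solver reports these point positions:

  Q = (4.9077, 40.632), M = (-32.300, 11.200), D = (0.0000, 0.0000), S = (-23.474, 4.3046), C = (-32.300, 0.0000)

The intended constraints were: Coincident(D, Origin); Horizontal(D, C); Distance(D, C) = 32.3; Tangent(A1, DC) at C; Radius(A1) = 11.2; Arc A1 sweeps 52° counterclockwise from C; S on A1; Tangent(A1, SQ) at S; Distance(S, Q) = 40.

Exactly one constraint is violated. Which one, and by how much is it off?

Distance(S, Q) = 40 — off by 6.10.

D = (0.00, 0.00) ✓; D.y = 0.00, C.y = 0.00 ✓; |DC| = 32.30 ✓; ∠(MC, CD) = 90.00° ✓; |MC| = 11.20 ✓; bearing(M→S) − bearing(M→C) = 52.00° ✓; |MS| = 11.20 ✓; ∠(MS, SQ) = 90.00° ✓; |SQ| = 46.10 ✗.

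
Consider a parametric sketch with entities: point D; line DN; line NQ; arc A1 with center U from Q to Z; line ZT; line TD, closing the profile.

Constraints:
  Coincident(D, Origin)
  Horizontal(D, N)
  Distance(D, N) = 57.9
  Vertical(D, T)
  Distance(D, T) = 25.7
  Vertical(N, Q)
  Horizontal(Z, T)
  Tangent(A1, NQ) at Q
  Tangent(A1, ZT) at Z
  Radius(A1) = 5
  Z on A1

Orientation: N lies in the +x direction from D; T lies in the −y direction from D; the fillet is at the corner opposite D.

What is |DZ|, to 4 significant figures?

58.81

The virtual corner opposite D is at (57.90, -25.70). Since A1 is tangent to NQ there, UQ ⟂ NQ and A1 meets ZT tangentially, so UZ is at right angles to ZT, with radius 5.0, so the center U sits 5.0 in from both sides at U = (52.90, -20.70). That places the tangent points at Q = (57.90, -20.70) on NQ and Z = (52.90, -25.70) on ZT. Then |DZ| = |Z − D| = 58.81.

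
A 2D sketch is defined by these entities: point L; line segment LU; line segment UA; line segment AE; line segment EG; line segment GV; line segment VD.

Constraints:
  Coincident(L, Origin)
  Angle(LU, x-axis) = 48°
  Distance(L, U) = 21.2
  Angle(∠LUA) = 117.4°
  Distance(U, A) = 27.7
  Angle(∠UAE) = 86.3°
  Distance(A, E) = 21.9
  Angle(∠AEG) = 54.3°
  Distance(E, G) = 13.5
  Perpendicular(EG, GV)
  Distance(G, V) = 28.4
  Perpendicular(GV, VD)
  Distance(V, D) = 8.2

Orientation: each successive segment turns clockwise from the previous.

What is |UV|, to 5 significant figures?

34.970

∠AEG = 54.3° gives EG at 126.00° from the x-axis; with |EG| = 13.5, G = (26.180, -1.0983). EG ⟂ GV, so GV runs at 36.000°; with |GV| = 28.4, V = (49.156, 15.595). Then |UV| = |V − U| = 34.970.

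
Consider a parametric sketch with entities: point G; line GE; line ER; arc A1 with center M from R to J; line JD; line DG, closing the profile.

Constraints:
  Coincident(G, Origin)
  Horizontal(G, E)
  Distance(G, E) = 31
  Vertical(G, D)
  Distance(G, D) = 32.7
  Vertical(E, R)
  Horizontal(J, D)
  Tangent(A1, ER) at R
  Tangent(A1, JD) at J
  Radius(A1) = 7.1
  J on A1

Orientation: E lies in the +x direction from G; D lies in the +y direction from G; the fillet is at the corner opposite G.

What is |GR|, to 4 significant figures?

40.20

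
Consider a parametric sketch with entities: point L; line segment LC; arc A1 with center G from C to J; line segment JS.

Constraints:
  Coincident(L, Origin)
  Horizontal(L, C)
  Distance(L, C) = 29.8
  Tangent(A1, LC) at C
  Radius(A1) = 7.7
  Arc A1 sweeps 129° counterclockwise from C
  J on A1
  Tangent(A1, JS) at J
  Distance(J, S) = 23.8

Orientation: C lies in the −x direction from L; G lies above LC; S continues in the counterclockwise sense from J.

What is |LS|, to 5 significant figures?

49.685

L is at the origin; L and C share the same y with |LC| = 29.8 and C on the −x side, so C = (-29.800, 0.0000). Tangency of A1 to LC means the radius GC is perpendicular to LC, so G = C + (0, 7.7) = (-29.800, 7.7000). On A1, C sits at bearing -90° from G; a 129° counterclockwise sweep puts J at bearing 39°, so J = G + 7.7·(cos 39°, sin 39°) = (-23.816, 12.546). Since A1 is tangent to JS there, GJ ⟂ JS, so JS runs along (−sin 39°, cos 39°); with |JS| = 23.8, S = (-38.794, 31.042). Then |LS| = |S − L| = 49.685.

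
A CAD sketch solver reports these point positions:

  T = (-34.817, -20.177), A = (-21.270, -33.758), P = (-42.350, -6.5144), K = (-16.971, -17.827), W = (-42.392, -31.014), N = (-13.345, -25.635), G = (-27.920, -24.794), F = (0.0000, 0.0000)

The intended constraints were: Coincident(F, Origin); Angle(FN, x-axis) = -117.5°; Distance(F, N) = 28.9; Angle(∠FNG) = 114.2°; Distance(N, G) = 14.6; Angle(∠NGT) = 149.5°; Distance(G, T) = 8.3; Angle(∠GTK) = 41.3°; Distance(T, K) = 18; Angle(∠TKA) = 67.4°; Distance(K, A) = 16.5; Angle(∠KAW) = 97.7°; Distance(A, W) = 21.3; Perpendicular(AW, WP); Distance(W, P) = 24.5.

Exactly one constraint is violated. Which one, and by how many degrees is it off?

Perpendicular(AW, WP) — off by 7.30°.

F = (0.00, 0.00) ✓; FN at -117.5° ✓; |FN| = 28.90 ✓; ∠FNG = 114.2° ✓; |NG| = 14.60 ✓; ∠NGT = 149.5° ✓; |GT| = 8.300 ✓; ∠GTK = 41.30° ✓; |TK| = 18.00 ✓; ∠TKA = 67.40° ✓; |KA| = 16.50 ✓; ∠KAW = 97.70° ✓; |AW| = 21.30 ✓; ∠(AW, WP) = 82.70° ✗; |WP| = 24.50 ✓.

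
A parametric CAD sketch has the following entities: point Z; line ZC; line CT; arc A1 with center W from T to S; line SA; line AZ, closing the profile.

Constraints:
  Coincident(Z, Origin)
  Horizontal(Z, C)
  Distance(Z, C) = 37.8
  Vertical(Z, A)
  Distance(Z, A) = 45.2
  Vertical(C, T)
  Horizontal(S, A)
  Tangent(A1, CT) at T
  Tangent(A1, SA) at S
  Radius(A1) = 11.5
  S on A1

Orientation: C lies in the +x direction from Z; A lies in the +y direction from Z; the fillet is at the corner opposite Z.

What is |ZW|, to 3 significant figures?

42.7

Z is at the origin; Z and C share the same y with |ZC| = 37.8 and C on the +x side, so C = (37.8, 0.00). Z and A share the same x with |ZA| = 45.2 and A on the +y side, so A = (0.00, 45.2). The virtual corner opposite Z is at (37.8, 45.2). The tangent condition forces WT to be normal to CT and A1 meets SA tangentially, so WS is at right angles to SA, with radius 11.5, so the center W sits 11.5 in from both sides at W = (26.3, 33.7). Then |ZW| = |W − Z| = 42.7.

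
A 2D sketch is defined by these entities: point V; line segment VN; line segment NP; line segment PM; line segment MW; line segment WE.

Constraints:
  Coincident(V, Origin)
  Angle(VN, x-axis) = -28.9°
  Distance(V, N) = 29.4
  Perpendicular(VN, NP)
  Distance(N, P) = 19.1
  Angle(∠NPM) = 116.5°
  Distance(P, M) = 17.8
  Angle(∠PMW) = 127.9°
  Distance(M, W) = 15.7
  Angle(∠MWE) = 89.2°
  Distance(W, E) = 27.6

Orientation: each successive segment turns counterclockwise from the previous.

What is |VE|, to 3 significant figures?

12.4

V is at the origin; VN runs at -28.9° with length 29.4, so N = (25.7, -14.2). VN ⟂ NP, so NP runs at 61.1°; with |NP| = 19.1, P = (35.0, 2.51). ∠NPM = 116.5° gives PM at 125° from the x-axis; with |PM| = 17.8, M = (24.9, 17.2). ∠PMW = 127.9° gives MW at 177° from the x-axis; with |MW| = 15.7, W = (9.19, 18.1). ∠MWE = 89.2° gives WE at -92.5° from the x-axis; with |WE| = 27.6, E = (7.98, -9.51). Then |VE| = |E − V| = 12.4.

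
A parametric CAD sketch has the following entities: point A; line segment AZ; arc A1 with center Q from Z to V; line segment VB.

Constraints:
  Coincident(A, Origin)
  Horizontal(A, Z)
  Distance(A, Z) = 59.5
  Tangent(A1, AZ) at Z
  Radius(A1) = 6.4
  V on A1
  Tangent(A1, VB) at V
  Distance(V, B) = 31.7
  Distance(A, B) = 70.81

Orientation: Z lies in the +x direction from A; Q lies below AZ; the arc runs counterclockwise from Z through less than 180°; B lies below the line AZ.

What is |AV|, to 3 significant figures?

53.8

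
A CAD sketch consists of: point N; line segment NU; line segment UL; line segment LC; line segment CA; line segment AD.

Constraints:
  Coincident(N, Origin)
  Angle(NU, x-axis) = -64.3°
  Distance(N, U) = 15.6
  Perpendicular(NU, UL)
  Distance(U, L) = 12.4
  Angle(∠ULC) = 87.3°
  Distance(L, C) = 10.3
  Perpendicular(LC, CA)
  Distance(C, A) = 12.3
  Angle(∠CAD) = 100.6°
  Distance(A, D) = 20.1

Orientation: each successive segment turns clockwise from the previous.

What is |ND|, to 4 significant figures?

25.99

The perpendicularity gives CA at right angles to LC, so CA runs at 23.00°; with |CA| = 12.3, A = (2.889, -5.147). ∠CAD = 100.6° gives AD at -56.40° from the x-axis; with |AD| = 20.1, D = (14.01, -21.89). Then |ND| = |D − N| = 25.99.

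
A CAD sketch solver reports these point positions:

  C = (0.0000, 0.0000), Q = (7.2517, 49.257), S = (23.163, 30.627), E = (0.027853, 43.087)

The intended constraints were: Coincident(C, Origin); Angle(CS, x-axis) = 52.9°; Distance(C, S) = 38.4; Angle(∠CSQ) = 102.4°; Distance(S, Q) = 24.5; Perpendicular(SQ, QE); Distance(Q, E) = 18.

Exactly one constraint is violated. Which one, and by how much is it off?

Distance(Q, E) = 18 — off by 8.50.

C = (0.00, 0.00) ✓; CS at 52.90° ✓; |CS| = 38.40 ✓; ∠CSQ = 102.4° ✓; |SQ| = 24.50 ✓; ∠(SQ, QE) = 90.00° ✓; |QE| = 9.500 ✗.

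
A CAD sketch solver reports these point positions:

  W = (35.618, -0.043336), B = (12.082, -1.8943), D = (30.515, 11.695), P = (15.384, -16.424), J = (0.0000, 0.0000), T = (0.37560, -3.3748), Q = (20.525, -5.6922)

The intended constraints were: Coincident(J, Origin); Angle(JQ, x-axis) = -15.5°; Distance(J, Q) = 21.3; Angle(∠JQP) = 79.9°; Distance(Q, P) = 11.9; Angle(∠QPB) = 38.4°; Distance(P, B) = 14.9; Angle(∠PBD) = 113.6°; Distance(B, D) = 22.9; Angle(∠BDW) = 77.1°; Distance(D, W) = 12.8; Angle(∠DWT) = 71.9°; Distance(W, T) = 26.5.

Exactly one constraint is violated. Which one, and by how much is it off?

Distance(W, T) = 26.5 — off by 8.90.

J = (0.00, 0.00) ✓; JQ at -15.50° ✓; |JQ| = 21.30 ✓; ∠JQP = 79.90° ✓; |QP| = 11.90 ✓; ∠QPB = 38.40° ✓; |PB| = 14.90 ✓; ∠PBD = 113.6° ✓; |BD| = 22.90 ✓; ∠BDW = 77.10° ✓; |DW| = 12.80 ✓; ∠DWT = 71.90° ✓; |WT| = 35.40 ✗.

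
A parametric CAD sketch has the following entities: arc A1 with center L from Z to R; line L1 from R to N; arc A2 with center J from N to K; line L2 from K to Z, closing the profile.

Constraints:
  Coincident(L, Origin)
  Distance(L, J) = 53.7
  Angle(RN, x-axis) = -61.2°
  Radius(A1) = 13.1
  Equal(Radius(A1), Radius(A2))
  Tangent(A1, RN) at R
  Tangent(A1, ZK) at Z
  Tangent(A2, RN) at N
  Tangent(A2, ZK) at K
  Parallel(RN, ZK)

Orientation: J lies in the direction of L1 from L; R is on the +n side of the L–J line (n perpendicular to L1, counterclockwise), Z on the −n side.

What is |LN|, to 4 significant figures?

55.27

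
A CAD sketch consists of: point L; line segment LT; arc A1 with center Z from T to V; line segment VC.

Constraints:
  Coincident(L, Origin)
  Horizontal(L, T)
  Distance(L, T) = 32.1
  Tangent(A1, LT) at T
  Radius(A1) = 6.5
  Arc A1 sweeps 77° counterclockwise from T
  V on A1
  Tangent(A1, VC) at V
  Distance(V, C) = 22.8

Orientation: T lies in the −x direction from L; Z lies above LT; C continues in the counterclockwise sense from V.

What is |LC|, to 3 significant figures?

34.2

On A1, T sits at bearing -90° from Z; a 77° counterclockwise sweep puts V at bearing -13°, so V = Z + 6.5·(cos -13°, sin -13°) = (-25.8, 5.04). Tangency of A1 to VC means the radius ZV is perpendicular to VC, so VC runs along (−sin -13°, cos -13°); with |VC| = 22.8, C = (-20.6, 27.3). Then |LC| = |C − L| = 34.2.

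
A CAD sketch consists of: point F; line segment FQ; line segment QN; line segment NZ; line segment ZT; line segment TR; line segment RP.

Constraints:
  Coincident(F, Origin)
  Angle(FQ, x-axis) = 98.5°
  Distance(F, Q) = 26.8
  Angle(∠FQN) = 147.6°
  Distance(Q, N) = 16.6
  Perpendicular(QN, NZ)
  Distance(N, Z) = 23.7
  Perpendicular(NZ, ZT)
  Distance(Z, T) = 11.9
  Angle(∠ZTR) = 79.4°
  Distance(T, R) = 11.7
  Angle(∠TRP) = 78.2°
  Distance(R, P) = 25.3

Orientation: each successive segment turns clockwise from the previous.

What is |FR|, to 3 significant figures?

29.6

F is at the origin; FQ runs at 98.5° with length 26.8, so Q = (-3.96, 26.5). ∠FQN = 147.6° gives QN at 66.1° from the x-axis; with |QN| = 16.6, N = (2.76, 41.7). The perpendicularity gives NZ at right angles to QN, so NZ runs at -23.9°; with |NZ| = 23.7, Z = (24.4, 32.1). The perpendicularity gives ZT at right angles to NZ, so ZT runs at -114°; with |ZT| = 11.9, T = (19.6, 21.2). ∠ZTR = 79.4° gives TR at 146° from the x-axis; with |TR| = 11.7, R = (9.97, 27.8). Then |FR| = |R − F| = 29.6.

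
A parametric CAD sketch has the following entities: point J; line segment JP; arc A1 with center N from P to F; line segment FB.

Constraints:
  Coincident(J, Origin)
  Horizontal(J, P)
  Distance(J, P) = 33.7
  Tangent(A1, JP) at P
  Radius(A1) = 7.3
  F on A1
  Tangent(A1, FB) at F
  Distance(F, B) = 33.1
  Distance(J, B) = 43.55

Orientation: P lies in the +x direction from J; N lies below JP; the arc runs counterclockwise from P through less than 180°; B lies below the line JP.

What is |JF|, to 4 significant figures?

27.19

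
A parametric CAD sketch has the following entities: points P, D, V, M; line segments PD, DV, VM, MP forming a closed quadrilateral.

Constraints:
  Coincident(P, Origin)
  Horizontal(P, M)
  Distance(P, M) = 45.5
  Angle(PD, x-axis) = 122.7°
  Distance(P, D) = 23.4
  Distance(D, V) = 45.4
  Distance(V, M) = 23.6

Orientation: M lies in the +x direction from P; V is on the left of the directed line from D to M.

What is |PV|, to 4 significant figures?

38.31

Checks: |DV| = 45.40 ✓; |VM| = 23.60 ✓.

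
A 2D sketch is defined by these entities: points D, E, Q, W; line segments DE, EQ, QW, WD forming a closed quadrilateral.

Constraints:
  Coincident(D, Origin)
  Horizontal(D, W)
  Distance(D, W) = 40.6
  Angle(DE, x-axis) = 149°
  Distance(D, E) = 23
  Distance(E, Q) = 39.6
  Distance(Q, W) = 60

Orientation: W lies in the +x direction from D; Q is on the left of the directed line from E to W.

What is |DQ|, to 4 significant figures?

45.40

Checks: |EQ| = 39.60 ✓; |QW| = 60.00 ✓.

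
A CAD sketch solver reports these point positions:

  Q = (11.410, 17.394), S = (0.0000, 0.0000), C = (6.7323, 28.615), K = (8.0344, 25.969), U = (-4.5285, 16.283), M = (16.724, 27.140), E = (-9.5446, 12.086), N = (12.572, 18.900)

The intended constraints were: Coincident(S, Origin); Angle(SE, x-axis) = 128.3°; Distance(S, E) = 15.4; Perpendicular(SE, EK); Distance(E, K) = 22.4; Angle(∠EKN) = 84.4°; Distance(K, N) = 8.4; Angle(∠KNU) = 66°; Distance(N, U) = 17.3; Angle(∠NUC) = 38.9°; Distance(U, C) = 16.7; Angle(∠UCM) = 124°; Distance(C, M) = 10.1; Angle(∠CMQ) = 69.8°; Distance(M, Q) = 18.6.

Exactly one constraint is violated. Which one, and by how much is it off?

Distance(M, Q) = 18.6 — off by 7.50.

S = (0.00, 0.00) ✓; SE at 128.3° ✓; |SE| = 15.40 ✓; ∠(SE, EK) = 90.00° ✓; |EK| = 22.40 ✓; ∠EKN = 84.40° ✓; |KN| = 8.400 ✓; ∠KNU = 66.00° ✓; |NU| = 17.30 ✓; ∠NUC = 38.90° ✓; |UC| = 16.70 ✓; ∠UCM = 124.0° ✓; |CM| = 10.10 ✓; ∠CMQ = 69.80° ✓; |MQ| = 11.10 ✗.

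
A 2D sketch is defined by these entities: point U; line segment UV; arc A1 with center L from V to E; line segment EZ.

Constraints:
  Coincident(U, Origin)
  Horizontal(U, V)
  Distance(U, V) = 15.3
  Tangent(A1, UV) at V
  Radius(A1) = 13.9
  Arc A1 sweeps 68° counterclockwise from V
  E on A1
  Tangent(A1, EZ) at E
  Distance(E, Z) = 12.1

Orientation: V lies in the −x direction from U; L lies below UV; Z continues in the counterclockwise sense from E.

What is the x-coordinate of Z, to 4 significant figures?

-32.72

U is at the origin; U and V share the same y with |UV| = 15.3 and V on the −x side, so V = (-15.30, 0.000). Tangency of A1 to UV means the radius LV is perpendicular to UV, so L = V + (0, -13.9) = (-15.30, -13.90). On A1, V sits at bearing 90° from L; a 68° counterclockwise sweep puts E at bearing 158°, so E = L + 13.9·(cos 158°, sin 158°) = (-28.19, -8.693). Since A1 is tangent to EZ there, LE ⟂ EZ, so EZ runs along (−sin 158°, cos 158°); with |EZ| = 12.1, Z = (-32.72, -19.91). So Z.x = -32.72.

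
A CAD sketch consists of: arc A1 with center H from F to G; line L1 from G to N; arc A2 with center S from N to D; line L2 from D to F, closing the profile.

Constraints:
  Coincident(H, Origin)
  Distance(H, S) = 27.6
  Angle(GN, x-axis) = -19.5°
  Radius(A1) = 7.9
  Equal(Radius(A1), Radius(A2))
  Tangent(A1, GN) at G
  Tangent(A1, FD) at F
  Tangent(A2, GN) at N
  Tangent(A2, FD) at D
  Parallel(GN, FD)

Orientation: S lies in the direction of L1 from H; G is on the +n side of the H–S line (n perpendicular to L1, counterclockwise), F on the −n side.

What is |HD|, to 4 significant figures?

28.71

The slot axis is L1's direction at -19.5°, so u = (cos -19.5°, sin -19.5°) = (0.9426, -0.3338) and n = (−sin -19.5°, cos -19.5°) = (0.3338, 0.9426). H is at the origin and S lies 27.6 along u from H, so S = 27.6·u = (26.02, -9.213). Tangency of A1 to both parallel lines with radius 7.9 puts G and F at H ± 7.9·n: G = (2.637, 7.447), F = (-2.637, -7.447). Equal radii place N and D the same way about S: N = S + 7.9·n = (28.65, -1.766), D = S − 7.9·n = (23.38, -16.66). Then |HD| = |D − H| = 28.71.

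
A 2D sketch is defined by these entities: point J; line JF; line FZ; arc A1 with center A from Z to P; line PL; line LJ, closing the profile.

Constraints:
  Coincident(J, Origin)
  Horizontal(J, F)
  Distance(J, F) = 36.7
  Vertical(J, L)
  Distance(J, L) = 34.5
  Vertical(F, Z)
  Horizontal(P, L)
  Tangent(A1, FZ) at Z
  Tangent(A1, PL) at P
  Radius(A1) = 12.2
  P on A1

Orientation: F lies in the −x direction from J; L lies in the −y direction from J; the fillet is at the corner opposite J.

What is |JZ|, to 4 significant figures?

42.94

J is at the origin; J and F share the same y with |JF| = 36.7 and F on the −x side, so F = (-36.70, 0.000). JL is vertical with |JL| = 34.5 and L on the −y side, so L = (0.000, -34.50). The virtual corner opposite J is at (-36.70, -34.50). The tangent condition forces AZ to be normal to FZ and the tangent condition forces AP to be normal to PL, with radius 12.2, so the center A sits 12.2 in from both sides at A = (-24.50, -22.30). That places the tangent points at Z = (-36.70, -22.30) on FZ and P = (-24.50, -34.50) on PL. Then |JZ| = |Z − J| = 42.94.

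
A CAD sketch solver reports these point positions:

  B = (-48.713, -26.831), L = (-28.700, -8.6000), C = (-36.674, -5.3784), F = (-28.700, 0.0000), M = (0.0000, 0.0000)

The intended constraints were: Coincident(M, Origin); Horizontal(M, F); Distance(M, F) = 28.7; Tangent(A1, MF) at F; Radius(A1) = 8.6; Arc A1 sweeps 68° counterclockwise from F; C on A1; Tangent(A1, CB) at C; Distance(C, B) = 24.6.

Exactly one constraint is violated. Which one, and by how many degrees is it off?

Tangent(A1, CB) at C — off by 7.30°.

M = (0.00, 0.00) ✓; M.y = 0.00, F.y = 0.00 ✓; |MF| = 28.70 ✓; ∠(LF, FM) = 90.00° ✓; |LF| = 8.600 ✓; bearing(L→C) − bearing(L→F) = 68.00° ✓; |LC| = 8.600 ✓; ∠(LC, CB) = 97.30° ✗; |CB| = 24.60 ✓.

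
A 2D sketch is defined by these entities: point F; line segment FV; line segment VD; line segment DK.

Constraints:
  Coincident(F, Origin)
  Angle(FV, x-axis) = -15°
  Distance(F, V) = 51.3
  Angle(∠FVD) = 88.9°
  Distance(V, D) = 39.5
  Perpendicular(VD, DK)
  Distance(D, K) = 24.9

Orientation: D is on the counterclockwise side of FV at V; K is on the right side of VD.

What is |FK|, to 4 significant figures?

85.37

F is at the origin; FV runs at -15.0° with length 51.3, so V = 51.3·(cos -15.0°, sin -15.0°) = (49.55, -13.28). ∠FVD = 88.9°, so VD runs at -15.0° + (180° − 88.9°) = 76.10° from the x-axis; with |VD| = 39.5, D = V + 39.5·(cos 76.10°, sin 76.10°) = (59.04, 25.07). VD is perpendicular to DK; with |DK| = 24.9 on the right of VD, K = D + 24.9·(0.9707, -0.2402) = (83.21, 19.08). Then |FK| = |K − F| = 85.37.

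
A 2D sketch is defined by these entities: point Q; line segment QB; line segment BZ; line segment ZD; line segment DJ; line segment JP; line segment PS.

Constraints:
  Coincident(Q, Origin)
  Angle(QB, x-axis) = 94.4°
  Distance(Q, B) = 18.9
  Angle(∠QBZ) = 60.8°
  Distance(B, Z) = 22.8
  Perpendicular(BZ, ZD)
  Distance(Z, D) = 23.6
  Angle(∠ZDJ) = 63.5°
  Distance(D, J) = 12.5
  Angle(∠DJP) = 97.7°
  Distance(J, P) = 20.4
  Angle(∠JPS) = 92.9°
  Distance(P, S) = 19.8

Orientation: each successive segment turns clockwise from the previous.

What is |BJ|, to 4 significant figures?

21.44

The perpendicularity gives ZD at right angles to BZ, so ZD runs at -114.8°; with |ZD| = 23.6, D = (9.348, -12.14). ∠ZDJ = 63.5° gives DJ at 128.7° from the x-axis; with |DJ| = 12.5, J = (1.533, -2.387). Then |BJ| = |J − B| = 21.44.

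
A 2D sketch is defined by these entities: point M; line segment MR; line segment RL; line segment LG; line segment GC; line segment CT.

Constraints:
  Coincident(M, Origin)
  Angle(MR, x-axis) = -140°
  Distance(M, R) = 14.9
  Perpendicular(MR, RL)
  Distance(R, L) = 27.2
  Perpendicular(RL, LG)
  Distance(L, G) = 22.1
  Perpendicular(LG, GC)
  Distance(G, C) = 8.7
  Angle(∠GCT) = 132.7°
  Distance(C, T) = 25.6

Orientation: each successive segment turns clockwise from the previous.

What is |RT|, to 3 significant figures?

3.48

LG is perpendicular to GC, so GC runs at -50.0°; with |GC| = 8.7, C = (-6.38, 18.8). ∠GCT = 132.7° gives CT at -97.3° from the x-axis; with |CT| = 25.6, T = (-9.63, -6.59). Then |RT| = |T − R| = 3.48.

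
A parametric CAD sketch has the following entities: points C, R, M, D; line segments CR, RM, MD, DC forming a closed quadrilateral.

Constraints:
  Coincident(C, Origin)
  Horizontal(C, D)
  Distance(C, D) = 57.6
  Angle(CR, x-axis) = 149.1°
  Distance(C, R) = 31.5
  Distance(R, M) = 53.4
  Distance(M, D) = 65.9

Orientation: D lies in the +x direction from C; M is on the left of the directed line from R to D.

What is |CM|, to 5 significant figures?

51.862

Checks: |RM| = 53.40 ✓; |MD| = 65.90 ✓.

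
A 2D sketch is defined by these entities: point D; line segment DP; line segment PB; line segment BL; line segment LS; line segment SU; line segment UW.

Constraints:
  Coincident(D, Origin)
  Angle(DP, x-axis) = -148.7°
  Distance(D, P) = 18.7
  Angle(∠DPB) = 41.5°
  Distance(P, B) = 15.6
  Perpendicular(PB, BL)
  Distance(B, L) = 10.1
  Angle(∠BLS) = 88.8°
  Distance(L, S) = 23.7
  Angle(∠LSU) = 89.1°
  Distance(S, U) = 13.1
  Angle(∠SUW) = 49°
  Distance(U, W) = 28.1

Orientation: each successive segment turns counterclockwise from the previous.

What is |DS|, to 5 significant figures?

22.275

D is at the origin; DP runs at -148.7° with length 18.7, so P = (-15.978, -9.7150). ∠DPB = 41.5° gives PB at -10.200° from the x-axis; with |PB| = 15.6, B = (-0.62493, -12.478). The perpendicularity gives BL at right angles to PB, so BL runs at 79.800°; with |BL| = 10.1, L = (1.1636, -2.5372). ∠BLS = 88.8° gives LS at 171.00° from the x-axis; with |LS| = 23.7, S = (-22.245, 1.1703). Then |DS| = |S − D| = 22.275.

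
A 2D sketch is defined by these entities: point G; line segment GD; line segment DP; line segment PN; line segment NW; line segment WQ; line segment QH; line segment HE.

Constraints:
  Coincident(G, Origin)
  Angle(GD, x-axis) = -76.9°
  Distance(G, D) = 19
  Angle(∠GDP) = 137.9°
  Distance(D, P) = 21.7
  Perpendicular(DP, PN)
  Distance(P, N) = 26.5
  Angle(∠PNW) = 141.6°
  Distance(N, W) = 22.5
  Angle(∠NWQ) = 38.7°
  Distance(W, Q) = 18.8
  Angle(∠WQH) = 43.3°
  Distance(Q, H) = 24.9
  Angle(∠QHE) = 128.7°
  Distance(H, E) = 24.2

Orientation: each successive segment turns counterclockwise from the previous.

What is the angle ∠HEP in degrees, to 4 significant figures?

7.576°

G is at the origin; GD runs at -76.9° with length 19.0, so D = (4.306, -18.51). ∠GDP = 137.9° gives DP at -34.80° from the x-axis; with |DP| = 21.7, P = (22.13, -30.89). DP is perpendicular to PN, so PN runs at 55.20°; with |PN| = 26.5, N = (37.25, -9.130). ∠PNW = 141.6° gives NW at 93.60° from the x-axis; with |NW| = 22.5, W = (35.84, 13.33). ∠NWQ = 38.7° gives WQ at -125.1° from the x-axis; with |WQ| = 18.8, Q = (25.03, -2.055). ∠WQH = 43.3° gives QH at 11.60° from the x-axis; with |QH| = 24.9, H = (49.42, 2.952). ∠QHE = 128.7° gives HE at 62.90° from the x-axis; with |HE| = 24.2, E = (60.44, 24.49). Then cos ∠HEP = EH·EP / (|EH||EP|), giving 7.576°.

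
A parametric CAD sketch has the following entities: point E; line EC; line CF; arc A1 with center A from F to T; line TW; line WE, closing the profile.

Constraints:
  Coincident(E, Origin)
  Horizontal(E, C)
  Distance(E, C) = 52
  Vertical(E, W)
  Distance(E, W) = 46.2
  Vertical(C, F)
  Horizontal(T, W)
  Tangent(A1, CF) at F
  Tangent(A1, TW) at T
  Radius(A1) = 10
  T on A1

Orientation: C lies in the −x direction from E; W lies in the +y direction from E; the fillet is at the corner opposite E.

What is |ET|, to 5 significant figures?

62.437

E is at the origin; E and C share the same y with |EC| = 52.0 and C on the −x side, so C = (-52.000, 0.0000). E and W share the same x with |EW| = 46.2 and W on the +y side, so W = (0.0000, 46.200). The virtual corner opposite E is at (-52.000, 46.200). A1 meets CF tangentially, so AF is at right angles to CF and tangency of A1 to TW means the radius AT is perpendicular to TW, with radius 10.0, so the center A sits 10.0 in from both sides at A = (-42.000, 36.200). That places the tangent points at F = (-52.000, 36.200) on CF and T = (-42.000, 46.200) on TW. Then |ET| = |T − E| = 62.437.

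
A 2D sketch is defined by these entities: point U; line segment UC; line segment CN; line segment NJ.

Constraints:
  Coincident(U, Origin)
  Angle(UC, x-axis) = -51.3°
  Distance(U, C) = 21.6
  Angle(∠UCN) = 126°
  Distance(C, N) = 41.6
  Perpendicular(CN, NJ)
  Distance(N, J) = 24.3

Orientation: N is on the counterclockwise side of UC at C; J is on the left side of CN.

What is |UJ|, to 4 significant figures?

54.72

U is at the origin; UC runs at -51.3° with length 21.6, so C = 21.6·(cos -51.3°, sin -51.3°) = (13.51, -16.86). ∠UCN = 126.0°, so CN runs at -51.3° + (180° − 126.0°) = 2.700° from the x-axis; with |CN| = 41.6, N = C + 41.6·(cos 2.700°, sin 2.700°) = (55.06, -14.90). CN is perpendicular to NJ; with |NJ| = 24.3 on the left of CN, J = N + 24.3·(-0.04711, 0.9989) = (53.91, 9.375). Then |UJ| = |J − U| = 54.72.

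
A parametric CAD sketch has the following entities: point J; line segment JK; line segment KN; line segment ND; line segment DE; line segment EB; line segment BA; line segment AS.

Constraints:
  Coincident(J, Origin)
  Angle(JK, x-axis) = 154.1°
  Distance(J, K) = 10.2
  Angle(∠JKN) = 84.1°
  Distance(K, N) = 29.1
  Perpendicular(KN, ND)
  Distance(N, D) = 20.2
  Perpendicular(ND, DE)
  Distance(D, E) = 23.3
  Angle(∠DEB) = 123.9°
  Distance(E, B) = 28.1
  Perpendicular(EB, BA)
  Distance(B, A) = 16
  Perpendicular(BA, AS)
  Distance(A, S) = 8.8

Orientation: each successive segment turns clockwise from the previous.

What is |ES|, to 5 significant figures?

25.070

J is at the origin; JK runs at 154.1° with length 10.2, so K = (-9.1755, 4.4554). ∠JKN = 84.1° gives KN at 58.200° from the x-axis; with |KN| = 29.1, N = (6.1589, 29.187). The perpendicularity gives ND at right angles to KN, so ND runs at -31.800°; with |ND| = 20.2, D = (23.327, 18.543). ND is perpendicular to DE, so DE runs at -121.80°; with |DE| = 23.3, E = (11.049, -1.2598). ∠DEB = 123.9° gives EB at -177.90° from the x-axis; with |EB| = 28.1, B = (-17.032, -2.2894). The perpendicularity gives BA at right angles to EB, so BA runs at 92.100°; with |BA| = 16.0, A = (-17.619, 13.700). The perpendicularity gives AS at right angles to BA, so AS runs at 2.1000°; with |AS| = 8.8, S = (-8.8247, 14.022). Then |ES| = |S − E| = 25.070.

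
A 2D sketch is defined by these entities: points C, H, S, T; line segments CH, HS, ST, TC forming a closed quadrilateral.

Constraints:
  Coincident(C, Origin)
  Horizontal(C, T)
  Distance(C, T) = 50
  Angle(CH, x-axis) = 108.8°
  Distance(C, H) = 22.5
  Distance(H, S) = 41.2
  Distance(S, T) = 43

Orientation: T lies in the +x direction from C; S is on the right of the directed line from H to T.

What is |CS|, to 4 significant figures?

18.98

Checks: |HS| = 41.20 ✓; |ST| = 43.00 ✓.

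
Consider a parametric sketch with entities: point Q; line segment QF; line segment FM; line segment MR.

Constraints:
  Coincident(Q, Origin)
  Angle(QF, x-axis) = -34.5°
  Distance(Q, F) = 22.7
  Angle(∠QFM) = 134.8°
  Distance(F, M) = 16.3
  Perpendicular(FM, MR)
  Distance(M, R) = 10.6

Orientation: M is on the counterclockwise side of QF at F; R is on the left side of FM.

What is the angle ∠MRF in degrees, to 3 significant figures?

57.0°

Q is at the origin; QF runs at -34.5° with length 22.7, so F = 22.7·(cos -34.5°, sin -34.5°) = (18.7, -12.9). ∠QFM = 134.8°, so FM runs at -34.5° + (180° − 134.8°) = 10.7° from the x-axis; with |FM| = 16.3, M = F + 16.3·(cos 10.7°, sin 10.7°) = (34.7, -9.83). The perpendicularity gives MR at right angles to FM; with |MR| = 10.6 on the left of FM, R = M + 10.6·(-0.186, 0.983) = (32.8, 0.585). Then cos ∠MRF = RM·RF / (|RM||RF|), giving 57.0°.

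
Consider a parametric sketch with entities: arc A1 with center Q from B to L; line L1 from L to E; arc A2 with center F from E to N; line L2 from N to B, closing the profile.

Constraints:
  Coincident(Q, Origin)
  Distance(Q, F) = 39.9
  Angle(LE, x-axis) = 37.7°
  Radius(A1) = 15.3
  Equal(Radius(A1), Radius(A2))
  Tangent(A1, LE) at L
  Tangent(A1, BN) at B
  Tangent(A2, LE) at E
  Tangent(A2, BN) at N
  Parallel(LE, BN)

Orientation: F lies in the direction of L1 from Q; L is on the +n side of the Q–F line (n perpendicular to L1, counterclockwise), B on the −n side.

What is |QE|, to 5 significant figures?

42.733

The slot axis is L1's direction at 37.7°, so u = (cos 37.7°, sin 37.7°) = (0.79122, 0.61153) and n = (−sin 37.7°, cos 37.7°) = (-0.61153, 0.79122). Q is at the origin and F lies 39.9 along u from Q, so F = 39.9·u = (31.570, 24.400). Tangency of A1 to both parallel lines with radius 15.3 puts L and B at Q ± 15.3·n: L = (-9.3564, 12.106), B = (9.3564, -12.106). Equal radii place E and N the same way about F: E = F + 15.3·n = (22.213, 36.506), N = F − 15.3·n = (40.926, 12.294). Then |QE| = |E − Q| = 42.733.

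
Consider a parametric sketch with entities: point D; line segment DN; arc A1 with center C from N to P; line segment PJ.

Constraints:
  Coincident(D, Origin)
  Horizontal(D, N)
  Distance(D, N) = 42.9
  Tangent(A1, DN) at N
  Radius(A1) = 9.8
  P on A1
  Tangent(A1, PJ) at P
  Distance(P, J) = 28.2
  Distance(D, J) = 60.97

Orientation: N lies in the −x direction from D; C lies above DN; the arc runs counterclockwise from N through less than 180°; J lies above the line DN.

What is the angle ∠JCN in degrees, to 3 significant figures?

173°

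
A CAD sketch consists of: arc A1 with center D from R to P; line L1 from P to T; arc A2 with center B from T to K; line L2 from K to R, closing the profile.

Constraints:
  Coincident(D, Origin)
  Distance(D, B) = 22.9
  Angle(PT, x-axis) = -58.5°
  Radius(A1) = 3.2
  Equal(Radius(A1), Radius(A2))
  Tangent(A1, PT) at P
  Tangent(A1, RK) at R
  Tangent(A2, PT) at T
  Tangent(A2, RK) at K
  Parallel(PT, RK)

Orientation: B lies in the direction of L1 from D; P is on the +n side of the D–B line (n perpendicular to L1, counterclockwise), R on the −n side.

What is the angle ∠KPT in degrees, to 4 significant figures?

15.61°

The slot axis is L1's direction at -58.5°, so u = (cos -58.5°, sin -58.5°) = (0.5225, -0.8526) and n = (−sin -58.5°, cos -58.5°) = (0.8526, 0.5225). D is at the origin and B lies 22.9 along u from D, so B = 22.9·u = (11.97, -19.53). Tangency of A1 to both parallel lines with radius 3.2 puts P and R at D ± 3.2·n: P = (2.728, 1.672), R = (-2.728, -1.672). Equal radii place T and K the same way about B: T = B + 3.2·n = (14.69, -17.85), K = B − 3.2·n = (9.237, -21.20). Then cos ∠KPT = PK·PT / (|PK||PT|), giving 15.61°.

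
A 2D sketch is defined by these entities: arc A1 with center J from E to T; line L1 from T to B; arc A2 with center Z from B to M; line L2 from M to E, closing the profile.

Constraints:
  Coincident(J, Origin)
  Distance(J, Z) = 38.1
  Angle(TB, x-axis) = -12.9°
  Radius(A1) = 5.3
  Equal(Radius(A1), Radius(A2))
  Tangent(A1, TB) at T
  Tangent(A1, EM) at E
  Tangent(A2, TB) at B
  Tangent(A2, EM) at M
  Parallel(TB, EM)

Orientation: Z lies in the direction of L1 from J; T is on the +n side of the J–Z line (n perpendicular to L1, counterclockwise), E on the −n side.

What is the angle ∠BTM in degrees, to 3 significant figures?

15.5°

The slot axis is L1's direction at -12.9°, so u = (cos -12.9°, sin -12.9°) = (0.975, -0.223) and n = (−sin -12.9°, cos -12.9°) = (0.223, 0.975). J is at the origin and Z lies 38.1 along u from J, so Z = 38.1·u = (37.1, -8.51). Tangency of A1 to both parallel lines with radius 5.3 puts T and E at J ± 5.3·n: T = (1.18, 5.17), E = (-1.18, -5.17). Equal radii place B and M the same way about Z: B = Z + 5.3·n = (38.3, -3.34), M = Z − 5.3·n = (36.0, -13.7). Then cos ∠BTM = TB·TM / (|TB||TM|), giving 15.5°.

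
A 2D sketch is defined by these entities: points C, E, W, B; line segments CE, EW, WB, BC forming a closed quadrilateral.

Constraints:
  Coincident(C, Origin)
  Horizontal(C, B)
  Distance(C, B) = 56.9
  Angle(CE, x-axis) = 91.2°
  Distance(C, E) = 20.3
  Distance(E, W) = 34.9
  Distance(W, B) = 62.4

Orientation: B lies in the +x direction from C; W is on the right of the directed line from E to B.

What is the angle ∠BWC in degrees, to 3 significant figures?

61.9°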